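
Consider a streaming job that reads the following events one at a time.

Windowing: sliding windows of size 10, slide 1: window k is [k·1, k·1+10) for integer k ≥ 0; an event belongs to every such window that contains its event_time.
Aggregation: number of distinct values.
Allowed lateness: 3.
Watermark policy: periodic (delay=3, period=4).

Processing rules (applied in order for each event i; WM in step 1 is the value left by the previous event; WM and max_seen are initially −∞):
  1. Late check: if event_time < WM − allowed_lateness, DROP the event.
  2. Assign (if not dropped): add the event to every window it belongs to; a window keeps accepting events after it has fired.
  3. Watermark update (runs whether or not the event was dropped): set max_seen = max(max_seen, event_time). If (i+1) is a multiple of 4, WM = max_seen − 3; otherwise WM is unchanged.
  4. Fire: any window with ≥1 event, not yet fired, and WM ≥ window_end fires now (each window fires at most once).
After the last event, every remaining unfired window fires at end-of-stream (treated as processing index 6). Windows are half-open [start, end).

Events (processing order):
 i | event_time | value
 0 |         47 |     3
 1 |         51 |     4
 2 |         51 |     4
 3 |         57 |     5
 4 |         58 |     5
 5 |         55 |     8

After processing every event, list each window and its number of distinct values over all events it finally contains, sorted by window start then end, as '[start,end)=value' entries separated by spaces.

i=0 t=47 v=3: → [47,57),[46,56),[45,55),[44,54),[43,53),[42,52),[41,51),[40,50),[39,49),[38,48); WM=−∞
i=1 t=51 v=4: → [51,61),[50,60),[49,59),[48,58),[47,57),[46,56),[45,55),[44,54),[43,53),[42,52); WM=−∞
i=2 t=51 v=4: → [51,61),[50,60),[49,59),[48,58),[47,57),[46,56),[45,55),[44,54),[43,53),[42,52); WM=−∞
i=3 t=57 v=5: → [57,67),[56,66),[55,65),[54,64),[53,63),[52,62),[51,61),[50,60),[49,59),[48,58); WM=54; [38,48) fires=1 [39,49) fires=1 [40,50) fires=1 [41,51) fires=1 [42,52) fires=2 [43,53) fires=2 [44,54) fires=2
i=4 t=58 v=5: → [58,68),[57,67),[56,66),[55,65),[54,64),[53,63),[52,62),[51,61),[50,60),[49,59); WM=54
i=5 t=55 v=8: → [55,65),[54,64),[53,63),[52,62),[51,61),[50,60),[49,59),[48,58),[47,57),[46,56); WM=54

[38,48)=1 [39,49)=1 [40,50)=1 [41,51)=1 [42,52)=2 [43,53)=2 [44,54)=2 [45,55)=2 [46,56)=3 [47,57)=3 [48,58)=3 [49,59)=3 [50,60)=3 [51,61)=3 [52,62)=2 [53,63)=2 [54,64)=2 [55,65)=2 [56,66)=1 [57,67)=1 [58,68)=1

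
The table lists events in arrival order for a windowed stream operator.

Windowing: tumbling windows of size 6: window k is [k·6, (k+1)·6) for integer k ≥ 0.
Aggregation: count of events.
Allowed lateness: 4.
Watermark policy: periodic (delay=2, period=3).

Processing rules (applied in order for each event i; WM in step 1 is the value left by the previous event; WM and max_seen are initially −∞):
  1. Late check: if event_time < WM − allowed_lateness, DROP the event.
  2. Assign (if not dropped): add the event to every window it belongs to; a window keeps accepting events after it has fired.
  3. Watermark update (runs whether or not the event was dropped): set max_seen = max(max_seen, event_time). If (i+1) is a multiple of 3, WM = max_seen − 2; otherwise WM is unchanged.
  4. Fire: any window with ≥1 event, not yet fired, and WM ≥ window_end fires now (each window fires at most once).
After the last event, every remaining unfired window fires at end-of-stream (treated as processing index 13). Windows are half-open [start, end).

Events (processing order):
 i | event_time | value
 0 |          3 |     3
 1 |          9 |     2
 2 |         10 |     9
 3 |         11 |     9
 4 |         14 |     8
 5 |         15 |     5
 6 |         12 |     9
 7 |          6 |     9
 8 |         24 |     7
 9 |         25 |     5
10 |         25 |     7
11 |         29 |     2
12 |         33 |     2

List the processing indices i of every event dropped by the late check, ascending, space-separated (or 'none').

i=0 t=3 v=3: → [0,6); WM=−∞
i=1 t=9 v=2: → [6,12); WM=−∞
i=2 t=10 v=9: → [6,12); WM=8; [0,6) fires=1
i=3 t=11 v=9: → [6,12); WM=8
i=4 t=14 v=8: → [12,18); WM=8
i=5 t=15 v=5: → [12,18); WM=13; [6,12) fires=3
i=6 t=12 v=9: → [12,18); WM=13
i=7 t=6 v=9: DROP (t<13-4); WM=13
i=8 t=24 v=7: → [24,30); WM=22; [12,18) fires=3
i=9 t=25 v=5: → [24,30); WM=22
i=10 t=25 v=7: → [24,30); WM=22
i=11 t=29 v=2: → [24,30); WM=27
i=12 t=33 v=2: → [30,36); WM=27

7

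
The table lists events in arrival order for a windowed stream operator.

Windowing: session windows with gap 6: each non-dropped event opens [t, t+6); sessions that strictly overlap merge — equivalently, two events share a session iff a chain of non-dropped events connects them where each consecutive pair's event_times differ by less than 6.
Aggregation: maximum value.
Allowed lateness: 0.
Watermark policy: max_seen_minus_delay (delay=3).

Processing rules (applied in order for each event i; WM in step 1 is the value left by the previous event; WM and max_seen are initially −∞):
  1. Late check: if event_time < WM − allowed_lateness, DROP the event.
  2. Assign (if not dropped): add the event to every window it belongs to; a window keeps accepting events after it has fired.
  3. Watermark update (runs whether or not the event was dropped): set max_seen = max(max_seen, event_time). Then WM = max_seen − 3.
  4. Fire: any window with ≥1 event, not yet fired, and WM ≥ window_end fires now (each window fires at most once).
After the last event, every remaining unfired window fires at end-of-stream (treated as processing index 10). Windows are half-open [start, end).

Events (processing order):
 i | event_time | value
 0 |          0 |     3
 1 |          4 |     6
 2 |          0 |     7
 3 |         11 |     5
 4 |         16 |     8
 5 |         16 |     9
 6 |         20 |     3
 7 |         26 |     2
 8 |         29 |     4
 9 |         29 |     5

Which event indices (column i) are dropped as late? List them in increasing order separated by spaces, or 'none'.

i=0 t=0 v=3: → [0,6); WM=-3
i=1 t=4 v=6: → [0,10); WM=1
i=2 t=0 v=7: DROP (t<1-0); WM=1
i=3 t=11 v=5: → [11,17); WM=8
i=4 t=16 v=8: → [11,22); WM=13
i=5 t=16 v=9: → [11,22); WM=13
i=6 t=20 v=3: → [11,26); WM=17
i=7 t=26 v=2: → [26,32); WM=23
i=8 t=29 v=4: → [26,35); WM=26
i=9 t=29 v=5: → [26,35); WM=26

2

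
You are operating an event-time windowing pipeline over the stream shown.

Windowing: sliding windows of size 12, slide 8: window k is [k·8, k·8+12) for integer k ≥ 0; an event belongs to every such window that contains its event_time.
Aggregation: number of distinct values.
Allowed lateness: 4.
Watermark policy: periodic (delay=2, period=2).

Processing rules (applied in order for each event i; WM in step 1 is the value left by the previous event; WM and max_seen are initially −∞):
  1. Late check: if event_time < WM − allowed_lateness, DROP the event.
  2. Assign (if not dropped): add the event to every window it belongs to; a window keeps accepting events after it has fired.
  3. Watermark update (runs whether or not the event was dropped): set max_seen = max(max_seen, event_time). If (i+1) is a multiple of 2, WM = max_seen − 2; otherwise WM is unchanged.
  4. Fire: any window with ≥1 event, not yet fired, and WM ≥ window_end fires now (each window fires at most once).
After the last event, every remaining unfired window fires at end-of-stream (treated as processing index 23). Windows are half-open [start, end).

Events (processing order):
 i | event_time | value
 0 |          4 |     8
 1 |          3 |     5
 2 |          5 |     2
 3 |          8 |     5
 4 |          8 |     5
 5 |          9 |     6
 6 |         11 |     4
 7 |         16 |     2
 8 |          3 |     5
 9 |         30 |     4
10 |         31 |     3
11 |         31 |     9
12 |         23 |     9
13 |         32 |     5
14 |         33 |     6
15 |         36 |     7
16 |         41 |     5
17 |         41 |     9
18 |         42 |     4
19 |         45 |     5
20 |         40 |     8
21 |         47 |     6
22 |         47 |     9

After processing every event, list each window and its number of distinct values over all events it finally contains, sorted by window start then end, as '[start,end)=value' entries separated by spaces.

i=0 t=4 v=8: → [0,12); WM=−∞
i=1 t=3 v=5: → [0,12); WM=2
i=2 t=5 v=2: → [0,12); WM=2
i=3 t=8 v=5: → [8,20),[0,12); WM=6
i=4 t=8 v=5: → [8,20),[0,12); WM=6
i=5 t=9 v=6: → [8,20),[0,12); WM=7
i=6 t=11 v=4: → [8,20),[0,12); WM=7
i=7 t=16 v=2: → [16,28),[8,20); WM=14; [0,12) fires=5
i=8 t=3 v=5: DROP (t<14-4); WM=14
i=9 t=30 v=4: → [24,36); WM=28; [8,20) fires=4 [16,28) fires=1
i=10 t=31 v=3: → [24,36); WM=28
i=11 t=31 v=9: → [24,36); WM=29
i=12 t=23 v=9: DROP (t<29-4); WM=29
i=13 t=32 v=5: → [32,44),[24,36); WM=30
i=14 t=33 v=6: → [32,44),[24,36); WM=30
i=15 t=36 v=7: → [32,44); WM=34
i=16 t=41 v=5: → [40,52),[32,44); WM=34
i=17 t=41 v=9: → [40,52),[32,44); WM=39; [24,36) fires=5
i=18 t=42 v=4: → [40,52),[32,44); WM=39
i=19 t=45 v=5: → [40,52); WM=43
i=20 t=40 v=8: → [40,52),[32,44); WM=43
i=21 t=47 v=6: → [40,52); WM=45; [32,44) fires=6
i=22 t=47 v=9: → [40,52); WM=45

[0,12)=5 [8,20)=4 [16,28)=1 [24,36)=5 [32,44)=6 [40,52)=5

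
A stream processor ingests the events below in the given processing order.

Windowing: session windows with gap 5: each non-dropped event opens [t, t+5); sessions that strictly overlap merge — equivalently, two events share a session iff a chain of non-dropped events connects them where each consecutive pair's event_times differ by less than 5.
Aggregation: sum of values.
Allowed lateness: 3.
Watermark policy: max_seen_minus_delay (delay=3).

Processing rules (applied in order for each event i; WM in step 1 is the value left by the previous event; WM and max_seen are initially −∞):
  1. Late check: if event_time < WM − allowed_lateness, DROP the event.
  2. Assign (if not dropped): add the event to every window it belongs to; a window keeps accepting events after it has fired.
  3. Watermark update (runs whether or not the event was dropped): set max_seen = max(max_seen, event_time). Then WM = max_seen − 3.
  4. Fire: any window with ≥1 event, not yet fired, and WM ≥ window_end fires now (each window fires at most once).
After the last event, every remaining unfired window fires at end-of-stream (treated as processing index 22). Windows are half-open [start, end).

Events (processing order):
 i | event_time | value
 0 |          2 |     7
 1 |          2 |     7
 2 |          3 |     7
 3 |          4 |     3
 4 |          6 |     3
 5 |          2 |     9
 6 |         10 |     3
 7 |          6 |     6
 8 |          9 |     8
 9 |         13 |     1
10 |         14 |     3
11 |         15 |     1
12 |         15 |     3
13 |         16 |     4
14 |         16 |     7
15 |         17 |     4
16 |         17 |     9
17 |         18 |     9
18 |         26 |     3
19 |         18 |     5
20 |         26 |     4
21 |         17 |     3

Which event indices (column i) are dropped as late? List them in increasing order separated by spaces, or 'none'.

i=0 t=2 v=7: → [2,7); WM=-1
i=1 t=2 v=7: → [2,7); WM=-1
i=2 t=3 v=7: → [2,8); WM=0
i=3 t=4 v=3: → [2,9); WM=1
i=4 t=6 v=3: → [2,11); WM=3
i=5 t=2 v=9: → [2,11); WM=3
i=6 t=10 v=3: → [2,15); WM=7
i=7 t=6 v=6: → [2,15); WM=7
i=8 t=9 v=8: → [2,15); WM=7
i=9 t=13 v=1: → [2,18); WM=10
i=10 t=14 v=3: → [2,19); WM=11
i=11 t=15 v=1: → [2,20); WM=12
i=12 t=15 v=3: → [2,20); WM=12
i=13 t=16 v=4: → [2,21); WM=13
i=14 t=16 v=7: → [2,21); WM=13
i=15 t=17 v=4: → [2,22); WM=14
i=16 t=17 v=9: → [2,22); WM=14
i=17 t=18 v=9: → [2,23); WM=15
i=18 t=26 v=3: → [26,31); WM=23
i=19 t=18 v=5: DROP (t<23-3); WM=23
i=20 t=26 v=4: → [26,31); WM=23
i=21 t=17 v=3: DROP (t<23-3); WM=23

19 21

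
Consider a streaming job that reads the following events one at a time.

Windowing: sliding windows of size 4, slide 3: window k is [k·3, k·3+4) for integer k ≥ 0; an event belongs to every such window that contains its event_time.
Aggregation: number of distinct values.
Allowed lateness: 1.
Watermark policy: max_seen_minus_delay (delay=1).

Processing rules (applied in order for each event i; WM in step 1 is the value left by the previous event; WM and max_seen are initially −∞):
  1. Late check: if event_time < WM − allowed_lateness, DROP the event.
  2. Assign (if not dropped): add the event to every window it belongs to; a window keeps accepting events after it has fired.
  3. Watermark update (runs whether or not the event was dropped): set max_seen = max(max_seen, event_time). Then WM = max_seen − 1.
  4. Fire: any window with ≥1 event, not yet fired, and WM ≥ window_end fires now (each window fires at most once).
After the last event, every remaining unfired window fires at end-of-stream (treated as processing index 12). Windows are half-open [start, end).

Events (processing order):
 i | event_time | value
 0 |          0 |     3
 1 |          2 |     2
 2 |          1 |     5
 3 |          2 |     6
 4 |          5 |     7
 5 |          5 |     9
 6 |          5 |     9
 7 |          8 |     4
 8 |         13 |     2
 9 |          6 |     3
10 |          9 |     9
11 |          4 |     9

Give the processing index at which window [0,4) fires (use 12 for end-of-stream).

i=0 t=0 v=3: → [0,4); WM=-1
i=1 t=2 v=2: → [0,4); WM=1
i=2 t=1 v=5: → [0,4); WM=1
i=3 t=2 v=6: → [0,4); WM=1
i=4 t=5 v=7: → [3,7); WM=4; [0,4) fires=4
i=5 t=5 v=9: → [3,7); WM=4
i=6 t=5 v=9: → [3,7); WM=4
i=7 t=8 v=4: → [6,10); WM=7; [3,7) fires=2
i=8 t=13 v=2: → [12,16); WM=12; [6,10) fires=1
i=9 t=6 v=3: DROP (t<12-1); WM=12
i=10 t=9 v=9: DROP (t<12-1); WM=12
i=11 t=4 v=9: DROP (t<12-1); WM=12

4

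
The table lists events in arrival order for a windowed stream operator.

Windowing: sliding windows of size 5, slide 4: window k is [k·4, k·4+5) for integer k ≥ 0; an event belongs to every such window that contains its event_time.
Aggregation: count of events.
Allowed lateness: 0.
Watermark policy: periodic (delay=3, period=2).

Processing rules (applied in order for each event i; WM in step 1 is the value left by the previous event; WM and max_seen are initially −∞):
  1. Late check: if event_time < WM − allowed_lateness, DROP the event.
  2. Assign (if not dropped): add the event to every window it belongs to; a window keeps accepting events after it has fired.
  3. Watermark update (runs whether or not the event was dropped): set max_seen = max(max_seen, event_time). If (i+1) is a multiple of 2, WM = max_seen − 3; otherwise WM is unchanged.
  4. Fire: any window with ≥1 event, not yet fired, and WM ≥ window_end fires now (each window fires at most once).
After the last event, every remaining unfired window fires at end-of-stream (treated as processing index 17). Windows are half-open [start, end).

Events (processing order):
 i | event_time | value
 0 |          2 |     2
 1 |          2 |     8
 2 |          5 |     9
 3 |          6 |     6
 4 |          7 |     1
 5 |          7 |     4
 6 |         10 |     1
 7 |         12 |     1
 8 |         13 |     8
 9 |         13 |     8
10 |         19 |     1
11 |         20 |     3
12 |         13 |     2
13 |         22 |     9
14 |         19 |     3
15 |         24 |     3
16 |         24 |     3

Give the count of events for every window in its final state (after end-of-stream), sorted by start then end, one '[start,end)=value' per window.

i=0 t=2 v=2: → [0,5); WM=−∞
i=1 t=2 v=8: → [0,5); WM=-1
i=2 t=5 v=9: → [4,9); WM=-1
i=3 t=6 v=6: → [4,9); WM=3
i=4 t=7 v=1: → [4,9); WM=3
i=5 t=7 v=4: → [4,9); WM=4
i=6 t=10 v=1: → [8,13); WM=4
i=7 t=12 v=1: → [12,17),[8,13); WM=9; [0,5) fires=2 [4,9) fires=4
i=8 t=13 v=8: → [12,17); WM=9
i=9 t=13 v=8: → [12,17); WM=10
i=10 t=19 v=1: → [16,21); WM=10
i=11 t=20 v=3: → [20,25),[16,21); WM=17; [8,13) fires=2 [12,17) fires=3
i=12 t=13 v=2: DROP (t<17-0); WM=17
i=13 t=22 v=9: → [20,25); WM=19
i=14 t=19 v=3: → [16,21); WM=19
i=15 t=24 v=3: → [24,29),[20,25); WM=21; [16,21) fires=3
i=16 t=24 v=3: → [24,29),[20,25); WM=21

[0,5)=2 [4,9)=4 [8,13)=2 [12,17)=3 [16,21)=3 [20,25)=4 [24,29)=2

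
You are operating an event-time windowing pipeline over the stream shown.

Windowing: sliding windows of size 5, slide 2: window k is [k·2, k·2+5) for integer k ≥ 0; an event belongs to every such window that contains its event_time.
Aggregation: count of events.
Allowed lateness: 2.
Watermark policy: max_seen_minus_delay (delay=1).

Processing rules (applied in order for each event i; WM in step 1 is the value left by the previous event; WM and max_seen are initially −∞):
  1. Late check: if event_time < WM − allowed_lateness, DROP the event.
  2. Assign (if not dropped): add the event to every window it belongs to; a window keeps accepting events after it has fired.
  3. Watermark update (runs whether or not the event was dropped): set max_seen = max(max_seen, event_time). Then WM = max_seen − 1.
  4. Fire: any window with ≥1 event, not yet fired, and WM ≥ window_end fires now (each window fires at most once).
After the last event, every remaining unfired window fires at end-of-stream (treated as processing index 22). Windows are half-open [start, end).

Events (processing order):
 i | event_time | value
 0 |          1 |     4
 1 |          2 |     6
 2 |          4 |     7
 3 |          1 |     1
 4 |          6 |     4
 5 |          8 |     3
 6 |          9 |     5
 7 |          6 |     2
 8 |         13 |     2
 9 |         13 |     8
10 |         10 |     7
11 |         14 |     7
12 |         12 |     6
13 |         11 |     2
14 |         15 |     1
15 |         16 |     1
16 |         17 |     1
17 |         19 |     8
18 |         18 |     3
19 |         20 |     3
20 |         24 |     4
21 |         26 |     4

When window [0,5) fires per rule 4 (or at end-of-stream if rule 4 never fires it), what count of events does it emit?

4

i=0 t=1 v=4: → [0,5); WM=0
i=1 t=2 v=6: → [2,7),[0,5); WM=1
i=2 t=4 v=7: → [4,9),[2,7),[0,5); WM=3
i=3 t=1 v=1: → [0,5); WM=3
i=4 t=6 v=4: → [6,11),[4,9),[2,7); WM=5; [0,5) fires=4
i=5 t=8 v=3: → [8,13),[6,11),[4,9); WM=7; [2,7) fires=3
i=6 t=9 v=5: → [8,13),[6,11); WM=8
i=7 t=6 v=2: → [6,11),[4,9),[2,7); WM=8
i=8 t=13 v=2: → [12,17),[10,15); WM=12; [4,9) fires=4 [6,11) fires=4
i=9 t=13 v=8: → [12,17),[10,15); WM=12
i=10 t=10 v=7: → [10,15),[8,13),[6,11); WM=12
i=11 t=14 v=7: → [14,19),[12,17),[10,15); WM=13; [8,13) fires=3
i=12 t=12 v=6: → [12,17),[10,15),[8,13); WM=13
i=13 t=11 v=2: → [10,15),[8,13); WM=13
i=14 t=15 v=1: → [14,19),[12,17); WM=14
i=15 t=16 v=1: → [16,21),[14,19),[12,17); WM=15; [10,15) fires=6
i=16 t=17 v=1: → [16,21),[14,19); WM=16
i=17 t=19 v=8: → [18,23),[16,21); WM=18; [12,17) fires=6
i=18 t=18 v=3: → [18,23),[16,21),[14,19); WM=18
i=19 t=20 v=3: → [20,25),[18,23),[16,21); WM=19; [14,19) fires=5
i=20 t=24 v=4: → [24,29),[22,27),[20,25); WM=23; [16,21) fires=5 [18,23) fires=3
i=21 t=26 v=4: → [26,31),[24,29),[22,27); WM=25; [20,25) fires=2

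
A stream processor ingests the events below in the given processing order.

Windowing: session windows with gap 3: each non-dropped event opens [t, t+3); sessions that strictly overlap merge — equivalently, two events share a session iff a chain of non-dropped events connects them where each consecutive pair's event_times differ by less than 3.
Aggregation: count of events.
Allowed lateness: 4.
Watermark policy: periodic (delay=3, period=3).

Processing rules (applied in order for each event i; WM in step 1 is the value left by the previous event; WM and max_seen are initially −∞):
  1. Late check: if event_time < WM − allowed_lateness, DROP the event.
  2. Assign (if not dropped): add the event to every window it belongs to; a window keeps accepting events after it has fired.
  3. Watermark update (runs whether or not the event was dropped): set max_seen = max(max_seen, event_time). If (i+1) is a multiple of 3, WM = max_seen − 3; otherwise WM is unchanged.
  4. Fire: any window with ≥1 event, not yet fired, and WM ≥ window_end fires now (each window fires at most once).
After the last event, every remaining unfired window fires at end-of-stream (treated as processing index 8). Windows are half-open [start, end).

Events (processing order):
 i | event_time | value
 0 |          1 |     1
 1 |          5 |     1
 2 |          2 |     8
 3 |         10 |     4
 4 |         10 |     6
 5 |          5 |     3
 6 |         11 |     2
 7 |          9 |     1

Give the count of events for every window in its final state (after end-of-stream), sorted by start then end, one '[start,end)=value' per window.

i=0 t=1 v=1: → [1,4); WM=−∞
i=1 t=5 v=1: → [5,8); WM=−∞
i=2 t=2 v=8: → [1,5); WM=2
i=3 t=10 v=4: → [10,13); WM=2
i=4 t=10 v=6: → [10,13); WM=2
i=5 t=5 v=3: → [5,8); WM=7
i=6 t=11 v=2: → [10,14); WM=7
i=7 t=9 v=1: → [9,14); WM=7

[1,5)=2 [5,8)=2 [9,14)=4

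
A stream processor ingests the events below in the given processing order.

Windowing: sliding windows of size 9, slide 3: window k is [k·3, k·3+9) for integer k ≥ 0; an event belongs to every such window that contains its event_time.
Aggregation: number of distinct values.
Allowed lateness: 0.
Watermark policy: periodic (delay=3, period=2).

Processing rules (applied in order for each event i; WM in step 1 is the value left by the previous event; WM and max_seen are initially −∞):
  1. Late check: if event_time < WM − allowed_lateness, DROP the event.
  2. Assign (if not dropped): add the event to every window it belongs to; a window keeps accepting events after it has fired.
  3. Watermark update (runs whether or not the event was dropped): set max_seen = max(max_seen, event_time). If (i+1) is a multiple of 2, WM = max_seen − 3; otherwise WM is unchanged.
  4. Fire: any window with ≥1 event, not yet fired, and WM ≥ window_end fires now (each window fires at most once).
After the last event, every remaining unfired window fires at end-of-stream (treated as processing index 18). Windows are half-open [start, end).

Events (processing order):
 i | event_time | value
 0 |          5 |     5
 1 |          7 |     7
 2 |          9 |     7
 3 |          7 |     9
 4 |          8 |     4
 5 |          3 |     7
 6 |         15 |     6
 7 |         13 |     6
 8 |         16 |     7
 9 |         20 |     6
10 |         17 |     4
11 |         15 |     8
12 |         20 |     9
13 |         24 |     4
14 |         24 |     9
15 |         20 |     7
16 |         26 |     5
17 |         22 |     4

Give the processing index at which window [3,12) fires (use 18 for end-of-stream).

i=0 t=5 v=5: → [3,12),[0,9); WM=−∞
i=1 t=7 v=7: → [6,15),[3,12),[0,9); WM=4
i=2 t=9 v=7: → [9,18),[6,15),[3,12); WM=4
i=3 t=7 v=9: → [6,15),[3,12),[0,9); WM=6
i=4 t=8 v=4: → [6,15),[3,12),[0,9); WM=6
i=5 t=3 v=7: DROP (t<6-0); WM=6
i=6 t=15 v=6: → [15,24),[12,21),[9,18); WM=6
i=7 t=13 v=6: → [12,21),[9,18),[6,15); WM=12; [0,9) fires=4 [3,12) fires=4
i=8 t=16 v=7: → [15,24),[12,21),[9,18); WM=12
i=9 t=20 v=6: → [18,27),[15,24),[12,21); WM=17; [6,15) fires=4
i=10 t=17 v=4: → [15,24),[12,21),[9,18); WM=17
i=11 t=15 v=8: DROP (t<17-0); WM=17
i=12 t=20 v=9: → [18,27),[15,24),[12,21); WM=17
i=13 t=24 v=4: → [24,33),[21,30),[18,27); WM=21; [9,18) fires=3 [12,21) fires=4
i=14 t=24 v=9: → [24,33),[21,30),[18,27); WM=21
i=15 t=20 v=7: DROP (t<21-0); WM=21
i=16 t=26 v=5: → [24,33),[21,30),[18,27); WM=21
i=17 t=22 v=4: → [21,30),[18,27),[15,24); WM=23

7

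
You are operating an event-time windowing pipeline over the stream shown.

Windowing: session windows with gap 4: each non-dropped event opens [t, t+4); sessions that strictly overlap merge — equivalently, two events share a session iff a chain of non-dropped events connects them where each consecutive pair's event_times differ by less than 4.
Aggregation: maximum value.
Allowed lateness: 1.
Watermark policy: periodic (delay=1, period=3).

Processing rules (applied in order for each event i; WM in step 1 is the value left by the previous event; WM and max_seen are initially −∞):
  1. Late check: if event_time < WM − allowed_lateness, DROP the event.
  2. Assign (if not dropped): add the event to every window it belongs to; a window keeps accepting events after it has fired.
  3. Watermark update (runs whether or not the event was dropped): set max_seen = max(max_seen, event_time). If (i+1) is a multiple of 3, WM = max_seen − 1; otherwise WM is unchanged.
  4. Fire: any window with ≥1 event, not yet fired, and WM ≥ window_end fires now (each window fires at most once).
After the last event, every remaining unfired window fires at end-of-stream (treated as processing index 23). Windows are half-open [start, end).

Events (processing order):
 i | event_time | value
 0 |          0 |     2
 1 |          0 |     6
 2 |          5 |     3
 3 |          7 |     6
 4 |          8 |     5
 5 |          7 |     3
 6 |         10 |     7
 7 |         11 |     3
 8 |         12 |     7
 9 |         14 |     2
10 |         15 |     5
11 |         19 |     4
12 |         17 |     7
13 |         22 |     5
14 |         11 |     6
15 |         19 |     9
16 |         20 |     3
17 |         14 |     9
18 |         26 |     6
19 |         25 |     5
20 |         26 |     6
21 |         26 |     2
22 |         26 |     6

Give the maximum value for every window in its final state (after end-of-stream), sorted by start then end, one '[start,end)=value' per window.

i=0 t=0 v=2: → [0,4); WM=−∞
i=1 t=0 v=6: → [0,4); WM=−∞
i=2 t=5 v=3: → [5,9); WM=4
i=3 t=7 v=6: → [5,11); WM=4
i=4 t=8 v=5: → [5,12); WM=4
i=5 t=7 v=3: → [5,12); WM=7
i=6 t=10 v=7: → [5,14); WM=7
i=7 t=11 v=3: → [5,15); WM=7
i=8 t=12 v=7: → [5,16); WM=11
i=9 t=14 v=2: → [5,18); WM=11
i=10 t=15 v=5: → [5,19); WM=11
i=11 t=19 v=4: → [19,23); WM=18
i=12 t=17 v=7: → [5,23); WM=18
i=13 t=22 v=5: → [5,26); WM=18
i=14 t=11 v=6: DROP (t<18-1); WM=21
i=15 t=19 v=9: DROP (t<21-1); WM=21
i=16 t=20 v=3: → [5,26); WM=21
i=17 t=14 v=9: DROP (t<21-1); WM=21
i=18 t=26 v=6: → [26,30); WM=21
i=19 t=25 v=5: → [5,30); WM=21
i=20 t=26 v=6: → [5,30); WM=25
i=21 t=26 v=2: → [5,30); WM=25
i=22 t=26 v=6: → [5,30); WM=25

[0,4)=6 [5,30)=7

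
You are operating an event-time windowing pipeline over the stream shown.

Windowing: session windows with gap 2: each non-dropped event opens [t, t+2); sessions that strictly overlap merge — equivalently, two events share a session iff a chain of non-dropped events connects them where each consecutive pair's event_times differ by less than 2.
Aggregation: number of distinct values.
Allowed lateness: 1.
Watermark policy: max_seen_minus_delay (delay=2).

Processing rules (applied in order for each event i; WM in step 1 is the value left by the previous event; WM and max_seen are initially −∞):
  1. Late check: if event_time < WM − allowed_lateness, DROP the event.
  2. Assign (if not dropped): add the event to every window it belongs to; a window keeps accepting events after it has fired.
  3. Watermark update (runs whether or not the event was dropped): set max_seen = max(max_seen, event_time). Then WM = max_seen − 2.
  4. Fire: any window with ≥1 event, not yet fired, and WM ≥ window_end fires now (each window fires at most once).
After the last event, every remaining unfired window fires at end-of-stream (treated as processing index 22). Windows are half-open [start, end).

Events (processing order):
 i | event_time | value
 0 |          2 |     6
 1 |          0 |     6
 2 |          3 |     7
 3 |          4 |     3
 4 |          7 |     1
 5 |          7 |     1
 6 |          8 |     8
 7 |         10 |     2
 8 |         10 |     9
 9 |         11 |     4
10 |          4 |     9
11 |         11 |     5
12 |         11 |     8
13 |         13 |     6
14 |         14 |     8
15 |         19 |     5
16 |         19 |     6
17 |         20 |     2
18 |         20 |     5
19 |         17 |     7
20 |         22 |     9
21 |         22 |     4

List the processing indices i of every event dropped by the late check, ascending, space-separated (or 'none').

i=0 t=2 v=6: → [2,4); WM=0
i=1 t=0 v=6: → [0,2); WM=0
i=2 t=3 v=7: → [2,5); WM=1
i=3 t=4 v=3: → [2,6); WM=2
i=4 t=7 v=1: → [7,9); WM=5
i=5 t=7 v=1: → [7,9); WM=5
i=6 t=8 v=8: → [7,10); WM=6
i=7 t=10 v=2: → [10,12); WM=8
i=8 t=10 v=9: → [10,12); WM=8
i=9 t=11 v=4: → [10,13); WM=9
i=10 t=4 v=9: DROP (t<9-1); WM=9
i=11 t=11 v=5: → [10,13); WM=9
i=12 t=11 v=8: → [10,13); WM=9
i=13 t=13 v=6: → [13,15); WM=11
i=14 t=14 v=8: → [13,16); WM=12
i=15 t=19 v=5: → [19,21); WM=17
i=16 t=19 v=6: → [19,21); WM=17
i=17 t=20 v=2: → [19,22); WM=18
i=18 t=20 v=5: → [19,22); WM=18
i=19 t=17 v=7: → [17,19); WM=18
i=20 t=22 v=9: → [22,24); WM=20
i=21 t=22 v=4: → [22,24); WM=20

10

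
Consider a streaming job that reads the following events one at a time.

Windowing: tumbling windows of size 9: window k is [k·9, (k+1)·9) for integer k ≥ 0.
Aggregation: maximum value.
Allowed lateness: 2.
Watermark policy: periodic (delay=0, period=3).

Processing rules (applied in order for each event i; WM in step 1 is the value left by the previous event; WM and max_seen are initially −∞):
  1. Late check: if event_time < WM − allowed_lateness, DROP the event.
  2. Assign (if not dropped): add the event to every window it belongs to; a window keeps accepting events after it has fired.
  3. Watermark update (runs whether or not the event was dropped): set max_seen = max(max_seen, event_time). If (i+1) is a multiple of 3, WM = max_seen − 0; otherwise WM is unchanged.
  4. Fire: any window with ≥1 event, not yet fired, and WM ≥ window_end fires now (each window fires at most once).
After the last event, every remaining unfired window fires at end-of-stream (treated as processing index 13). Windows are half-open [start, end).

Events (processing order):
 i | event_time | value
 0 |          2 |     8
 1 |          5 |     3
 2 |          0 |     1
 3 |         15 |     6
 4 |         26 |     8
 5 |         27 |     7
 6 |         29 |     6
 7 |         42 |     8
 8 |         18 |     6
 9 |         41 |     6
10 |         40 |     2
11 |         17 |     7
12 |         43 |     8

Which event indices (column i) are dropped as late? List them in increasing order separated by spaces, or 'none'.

i=0 t=2 v=8: → [0,9); WM=−∞
i=1 t=5 v=3: → [0,9); WM=−∞
i=2 t=0 v=1: → [0,9); WM=5
i=3 t=15 v=6: → [9,18); WM=5
i=4 t=26 v=8: → [18,27); WM=5
i=5 t=27 v=7: → [27,36); WM=27; [0,9) fires=8 [9,18) fires=6 [18,27) fires=8
i=6 t=29 v=6: → [27,36); WM=27
i=7 t=42 v=8: → [36,45); WM=27
i=8 t=18 v=6: DROP (t<27-2); WM=42; [27,36) fires=7
i=9 t=41 v=6: → [36,45); WM=42
i=10 t=40 v=2: → [36,45); WM=42
i=11 t=17 v=7: DROP (t<42-2); WM=42
i=12 t=43 v=8: → [36,45); WM=42

8 11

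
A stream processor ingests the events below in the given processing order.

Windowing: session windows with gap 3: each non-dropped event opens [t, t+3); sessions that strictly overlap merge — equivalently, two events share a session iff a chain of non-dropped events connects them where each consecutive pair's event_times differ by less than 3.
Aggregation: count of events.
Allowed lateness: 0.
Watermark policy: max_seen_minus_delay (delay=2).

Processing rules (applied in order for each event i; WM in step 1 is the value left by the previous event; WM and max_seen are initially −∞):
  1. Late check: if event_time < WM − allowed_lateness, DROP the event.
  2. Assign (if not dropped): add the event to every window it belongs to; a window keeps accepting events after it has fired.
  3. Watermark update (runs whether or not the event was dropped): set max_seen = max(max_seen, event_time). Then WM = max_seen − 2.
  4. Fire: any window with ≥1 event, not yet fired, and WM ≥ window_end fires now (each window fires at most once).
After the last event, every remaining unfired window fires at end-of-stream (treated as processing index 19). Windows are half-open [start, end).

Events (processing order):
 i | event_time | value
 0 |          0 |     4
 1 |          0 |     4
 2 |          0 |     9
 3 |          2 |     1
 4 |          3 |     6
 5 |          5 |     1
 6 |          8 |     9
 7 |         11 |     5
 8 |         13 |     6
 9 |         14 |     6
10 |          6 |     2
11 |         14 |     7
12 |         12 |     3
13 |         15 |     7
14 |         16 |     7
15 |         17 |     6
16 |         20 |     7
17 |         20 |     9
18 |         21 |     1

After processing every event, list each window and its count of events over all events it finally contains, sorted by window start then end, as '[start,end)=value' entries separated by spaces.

[0,8)=6 [8,11)=1 [11,20)=8 [20,24)=3

i=0 t=0 v=4: → [0,3); WM=-2
i=1 t=0 v=4: → [0,3); WM=-2
i=2 t=0 v=9: → [0,3); WM=-2
i=3 t=2 v=1: → [0,5); WM=0
i=4 t=3 v=6: → [0,6); WM=1
i=5 t=5 v=1: → [0,8); WM=3
i=6 t=8 v=9: → [8,11); WM=6
i=7 t=11 v=5: → [11,14); WM=9
i=8 t=13 v=6: → [11,16); WM=11
i=9 t=14 v=6: → [11,17); WM=12
i=10 t=6 v=2: DROP (t<12-0); WM=12
i=11 t=14 v=7: → [11,17); WM=12
i=12 t=12 v=3: → [11,17); WM=12
i=13 t=15 v=7: → [11,18); WM=13
i=14 t=16 v=7: → [11,19); WM=14
i=15 t=17 v=6: → [11,20); WM=15
i=16 t=20 v=7: → [20,23); WM=18
i=17 t=20 v=9: → [20,23); WM=18
i=18 t=21 v=1: → [20,24); WM=19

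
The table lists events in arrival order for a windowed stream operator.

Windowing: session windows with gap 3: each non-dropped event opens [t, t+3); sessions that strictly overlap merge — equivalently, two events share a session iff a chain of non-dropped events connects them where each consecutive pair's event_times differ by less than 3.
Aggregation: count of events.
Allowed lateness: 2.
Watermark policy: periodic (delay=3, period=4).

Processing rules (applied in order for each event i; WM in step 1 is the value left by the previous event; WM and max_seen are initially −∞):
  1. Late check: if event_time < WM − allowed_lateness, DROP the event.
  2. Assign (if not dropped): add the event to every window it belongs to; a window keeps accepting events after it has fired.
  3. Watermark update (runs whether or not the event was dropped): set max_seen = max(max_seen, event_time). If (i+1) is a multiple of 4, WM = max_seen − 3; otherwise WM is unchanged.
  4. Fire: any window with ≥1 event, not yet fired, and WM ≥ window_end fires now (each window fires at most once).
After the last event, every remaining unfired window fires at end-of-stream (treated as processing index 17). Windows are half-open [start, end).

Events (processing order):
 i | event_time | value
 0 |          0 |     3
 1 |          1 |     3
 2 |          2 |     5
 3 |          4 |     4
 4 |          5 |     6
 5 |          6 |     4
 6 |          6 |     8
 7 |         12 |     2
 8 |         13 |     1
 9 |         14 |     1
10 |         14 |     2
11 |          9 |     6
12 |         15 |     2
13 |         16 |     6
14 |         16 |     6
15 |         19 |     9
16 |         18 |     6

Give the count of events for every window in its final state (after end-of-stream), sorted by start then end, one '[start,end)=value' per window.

[0,9)=7 [9,12)=1 [12,22)=9

i=0 t=0 v=3: → [0,3); WM=−∞
i=1 t=1 v=3: → [0,4); WM=−∞
i=2 t=2 v=5: → [0,5); WM=−∞
i=3 t=4 v=4: → [0,7); WM=1
i=4 t=5 v=6: → [0,8); WM=1
i=5 t=6 v=4: → [0,9); WM=1
i=6 t=6 v=8: → [0,9); WM=1
i=7 t=12 v=2: → [12,15); WM=9
i=8 t=13 v=1: → [12,16); WM=9
i=9 t=14 v=1: → [12,17); WM=9
i=10 t=14 v=2: → [12,17); WM=9
i=11 t=9 v=6: → [9,12); WM=11
i=12 t=15 v=2: → [12,18); WM=11
i=13 t=16 v=6: → [12,19); WM=11
i=14 t=16 v=6: → [12,19); WM=11
i=15 t=19 v=9: → [19,22); WM=16
i=16 t=18 v=6: → [12,22); WM=16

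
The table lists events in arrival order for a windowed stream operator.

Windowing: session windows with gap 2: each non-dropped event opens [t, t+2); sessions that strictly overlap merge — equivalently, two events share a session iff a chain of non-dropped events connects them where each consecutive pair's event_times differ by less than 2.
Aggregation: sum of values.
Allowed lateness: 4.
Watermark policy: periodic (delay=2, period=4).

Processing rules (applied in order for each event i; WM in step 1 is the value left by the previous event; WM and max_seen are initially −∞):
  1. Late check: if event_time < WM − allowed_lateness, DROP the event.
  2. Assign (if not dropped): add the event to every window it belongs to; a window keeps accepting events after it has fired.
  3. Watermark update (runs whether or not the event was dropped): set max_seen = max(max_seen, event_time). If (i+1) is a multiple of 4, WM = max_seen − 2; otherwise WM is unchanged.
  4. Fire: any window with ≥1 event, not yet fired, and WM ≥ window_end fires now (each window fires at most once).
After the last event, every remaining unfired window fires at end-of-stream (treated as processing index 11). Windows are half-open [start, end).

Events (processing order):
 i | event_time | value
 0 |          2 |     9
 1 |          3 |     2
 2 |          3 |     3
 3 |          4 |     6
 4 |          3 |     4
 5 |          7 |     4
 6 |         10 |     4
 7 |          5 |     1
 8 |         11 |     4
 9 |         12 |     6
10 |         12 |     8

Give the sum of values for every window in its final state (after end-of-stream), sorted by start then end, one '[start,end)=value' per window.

i=0 t=2 v=9: → [2,4); WM=−∞
i=1 t=3 v=2: → [2,5); WM=−∞
i=2 t=3 v=3: → [2,5); WM=−∞
i=3 t=4 v=6: → [2,6); WM=2
i=4 t=3 v=4: → [2,6); WM=2
i=5 t=7 v=4: → [7,9); WM=2
i=6 t=10 v=4: → [10,12); WM=2
i=7 t=5 v=1: → [2,7); WM=8
i=8 t=11 v=4: → [10,13); WM=8
i=9 t=12 v=6: → [10,14); WM=8
i=10 t=12 v=8: → [10,14); WM=8

[2,7)=25 [7,9)=4 [10,14)=22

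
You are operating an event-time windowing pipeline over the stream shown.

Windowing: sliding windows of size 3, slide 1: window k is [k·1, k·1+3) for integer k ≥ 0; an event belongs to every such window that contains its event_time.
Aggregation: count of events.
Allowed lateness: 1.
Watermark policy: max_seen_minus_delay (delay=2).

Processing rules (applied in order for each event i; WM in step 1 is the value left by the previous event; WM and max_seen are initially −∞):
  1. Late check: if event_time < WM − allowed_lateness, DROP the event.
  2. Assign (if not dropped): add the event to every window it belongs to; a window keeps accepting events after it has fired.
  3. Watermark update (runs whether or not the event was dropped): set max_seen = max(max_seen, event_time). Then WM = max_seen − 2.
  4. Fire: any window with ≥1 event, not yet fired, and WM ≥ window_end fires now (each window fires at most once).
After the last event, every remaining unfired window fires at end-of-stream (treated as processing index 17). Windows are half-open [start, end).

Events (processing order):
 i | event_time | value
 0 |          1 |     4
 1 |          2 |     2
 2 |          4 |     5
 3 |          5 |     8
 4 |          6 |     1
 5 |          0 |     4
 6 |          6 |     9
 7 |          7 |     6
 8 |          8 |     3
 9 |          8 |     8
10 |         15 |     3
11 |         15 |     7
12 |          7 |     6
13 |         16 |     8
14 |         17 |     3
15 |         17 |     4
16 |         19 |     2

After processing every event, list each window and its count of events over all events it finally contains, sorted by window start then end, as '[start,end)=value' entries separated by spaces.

i=0 t=1 v=4: → [1,4),[0,3); WM=-1
i=1 t=2 v=2: → [2,5),[1,4),[0,3); WM=0
i=2 t=4 v=5: → [4,7),[3,6),[2,5); WM=2
i=3 t=5 v=8: → [5,8),[4,7),[3,6); WM=3; [0,3) fires=2
i=4 t=6 v=1: → [6,9),[5,8),[4,7); WM=4; [1,4) fires=2
i=5 t=0 v=4: DROP (t<4-1); WM=4
i=6 t=6 v=9: → [6,9),[5,8),[4,7); WM=4
i=7 t=7 v=6: → [7,10),[6,9),[5,8); WM=5; [2,5) fires=2
i=8 t=8 v=3: → [8,11),[7,10),[6,9); WM=6; [3,6) fires=2
i=9 t=8 v=8: → [8,11),[7,10),[6,9); WM=6
i=10 t=15 v=3: → [15,18),[14,17),[13,16); WM=13; [4,7) fires=4 [5,8) fires=4 [6,9) fires=5 [7,10) fires=3 [8,11) fires=2
i=11 t=15 v=7: → [15,18),[14,17),[13,16); WM=13
i=12 t=7 v=6: DROP (t<13-1); WM=13
i=13 t=16 v=8: → [16,19),[15,18),[14,17); WM=14
i=14 t=17 v=3: → [17,20),[16,19),[15,18); WM=15
i=15 t=17 v=4: → [17,20),[16,19),[15,18); WM=15
i=16 t=19 v=2: → [19,22),[18,21),[17,20); WM=17; [13,16) fires=2 [14,17) fires=3

[0,3)=2 [1,4)=2 [2,5)=2 [3,6)=2 [4,7)=4 [5,8)=4 [6,9)=5 [7,10)=3 [8,11)=2 [13,16)=2 [14,17)=3 [15,18)=5 [16,19)=3 [17,20)=3 [18,21)=1 [19,22)=1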